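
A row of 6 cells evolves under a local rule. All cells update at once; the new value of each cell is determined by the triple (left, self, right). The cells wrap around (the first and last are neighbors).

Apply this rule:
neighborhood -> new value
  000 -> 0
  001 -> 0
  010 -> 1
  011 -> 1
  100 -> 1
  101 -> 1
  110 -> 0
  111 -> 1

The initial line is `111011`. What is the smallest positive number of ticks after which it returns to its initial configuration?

6

tick 1: 110111
tick 2: 101111
tick 3: 011111
tick 4: 111110
tick 5: 111101
tick 6: 111011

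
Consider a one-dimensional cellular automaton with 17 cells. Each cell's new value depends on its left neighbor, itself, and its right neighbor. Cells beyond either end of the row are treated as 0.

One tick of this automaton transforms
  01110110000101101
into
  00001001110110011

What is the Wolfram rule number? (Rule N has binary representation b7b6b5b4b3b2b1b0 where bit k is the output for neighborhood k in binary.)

position 2: 111 → 0  (bit 7 = 0)
position 3: 110 → 0  (bit 6 = 0)
position 4: 101 → 1  (bit 5 = 1)
position 7: 100 → 1  (bit 4 = 1)
position 1: 011 → 0  (bit 3 = 0)
position 11: 010 → 1  (bit 2 = 1)
position 0: 001 → 0  (bit 1 = 0)
position 8: 000 → 1  (bit 0 = 1)
bits b7..b0 = 00110101 = 53

53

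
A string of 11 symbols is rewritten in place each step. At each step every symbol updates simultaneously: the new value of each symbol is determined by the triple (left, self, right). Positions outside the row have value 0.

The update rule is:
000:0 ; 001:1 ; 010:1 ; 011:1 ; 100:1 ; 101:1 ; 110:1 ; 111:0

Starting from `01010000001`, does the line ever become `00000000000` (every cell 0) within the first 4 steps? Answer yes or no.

no

step 1: 11111000011
step 2: 10001100111
step 3: 11011111101
step 4: 11110000111
step 4 is 11110000111, still not uniform 0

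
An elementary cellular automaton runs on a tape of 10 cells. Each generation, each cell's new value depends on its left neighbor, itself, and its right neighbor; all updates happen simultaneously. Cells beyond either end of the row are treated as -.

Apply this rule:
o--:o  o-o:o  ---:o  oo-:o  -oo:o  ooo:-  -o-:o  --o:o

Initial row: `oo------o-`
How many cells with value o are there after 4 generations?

oooooooooo
o--------o
oooooooooo  (repeats generation 1; period 2)
generation 4: o--------o
count of o: 2

2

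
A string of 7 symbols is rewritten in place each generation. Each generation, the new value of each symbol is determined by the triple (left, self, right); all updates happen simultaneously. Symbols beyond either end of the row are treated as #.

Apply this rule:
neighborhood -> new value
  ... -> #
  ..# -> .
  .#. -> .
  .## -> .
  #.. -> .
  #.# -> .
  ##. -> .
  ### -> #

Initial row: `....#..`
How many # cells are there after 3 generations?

2

.##....
....##.
.##....
count of #: 2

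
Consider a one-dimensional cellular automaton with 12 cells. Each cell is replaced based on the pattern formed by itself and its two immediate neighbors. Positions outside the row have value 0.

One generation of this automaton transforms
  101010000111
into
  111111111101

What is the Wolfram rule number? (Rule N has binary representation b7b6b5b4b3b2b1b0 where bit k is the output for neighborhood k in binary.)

position 10: 111 → 0  (bit 7 = 0)
position 11: 110 → 1  (bit 6 = 1)
position 1: 101 → 1  (bit 5 = 1)
position 5: 100 → 1  (bit 4 = 1)
position 9: 011 → 1  (bit 3 = 1)
position 0: 010 → 1  (bit 2 = 1)
position 8: 001 → 1  (bit 1 = 1)
position 6: 000 → 1  (bit 0 = 1)
bits b7..b0 = 01111111 = 127

127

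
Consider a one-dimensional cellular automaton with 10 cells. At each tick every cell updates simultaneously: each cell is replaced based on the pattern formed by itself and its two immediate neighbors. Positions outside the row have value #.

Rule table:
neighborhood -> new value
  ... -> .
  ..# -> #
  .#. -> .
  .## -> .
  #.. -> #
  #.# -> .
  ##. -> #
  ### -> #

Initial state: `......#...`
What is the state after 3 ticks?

####.#...#

#....#.#.#
##..#.....
####.#...#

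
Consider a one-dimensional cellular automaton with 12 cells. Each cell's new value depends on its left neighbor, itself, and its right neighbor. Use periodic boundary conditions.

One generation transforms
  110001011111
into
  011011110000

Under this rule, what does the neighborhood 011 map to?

1

At position 7 the neighborhood is 011; the next row has 1 there.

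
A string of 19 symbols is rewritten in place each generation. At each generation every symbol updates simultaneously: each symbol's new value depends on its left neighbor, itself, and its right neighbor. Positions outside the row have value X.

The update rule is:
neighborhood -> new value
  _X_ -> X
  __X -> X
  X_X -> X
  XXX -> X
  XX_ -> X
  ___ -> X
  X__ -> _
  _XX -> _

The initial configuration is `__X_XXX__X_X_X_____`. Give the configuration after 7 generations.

XXXXXX_XXX_XX_XXXXX

_XXX_XX_XXXXXX_XXXX
X_XXX_XX_XXXXXX_XXX
XX_XXX_XX_XXXXXX_XX
XXX_XXX_XX_XXXXXX_X
XXXX_XXX_XX_XXXXXX_
XXXXX_XXX_XX_XXXXXX
XXXXXX_XXX_XX_XXXXX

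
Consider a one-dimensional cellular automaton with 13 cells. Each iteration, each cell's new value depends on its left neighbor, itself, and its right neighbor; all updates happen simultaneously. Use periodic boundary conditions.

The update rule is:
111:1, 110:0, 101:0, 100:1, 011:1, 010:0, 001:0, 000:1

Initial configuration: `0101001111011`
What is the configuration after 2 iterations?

1110001101001

0000101110010
1110001101001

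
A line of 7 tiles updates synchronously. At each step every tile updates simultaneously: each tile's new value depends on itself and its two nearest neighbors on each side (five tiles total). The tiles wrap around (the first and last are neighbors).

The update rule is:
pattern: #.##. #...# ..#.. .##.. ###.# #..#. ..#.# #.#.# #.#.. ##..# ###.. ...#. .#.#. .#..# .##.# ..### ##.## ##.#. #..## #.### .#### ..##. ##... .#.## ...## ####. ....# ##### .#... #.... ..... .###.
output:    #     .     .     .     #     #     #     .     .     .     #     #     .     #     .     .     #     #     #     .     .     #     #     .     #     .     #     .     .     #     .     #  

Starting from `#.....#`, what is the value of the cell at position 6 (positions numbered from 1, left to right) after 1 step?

#

.##.###
position 6 holds #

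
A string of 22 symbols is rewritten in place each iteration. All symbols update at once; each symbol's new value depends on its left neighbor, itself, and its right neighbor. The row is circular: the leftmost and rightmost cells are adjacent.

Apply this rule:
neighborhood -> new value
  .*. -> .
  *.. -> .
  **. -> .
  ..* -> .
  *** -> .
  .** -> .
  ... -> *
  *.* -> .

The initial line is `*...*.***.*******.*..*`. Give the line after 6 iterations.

*...******************

..*...................
*...******************
..*...................  (repeats iteration 1; period 2)
iteration 6: *...******************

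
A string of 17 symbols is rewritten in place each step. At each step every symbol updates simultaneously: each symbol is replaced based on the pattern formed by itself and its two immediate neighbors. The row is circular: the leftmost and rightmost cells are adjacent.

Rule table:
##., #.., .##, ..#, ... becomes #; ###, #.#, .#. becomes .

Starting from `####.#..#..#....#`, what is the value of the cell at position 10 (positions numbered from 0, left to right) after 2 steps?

...#..##.##.#####
###.####.##.#...#
position 10 holds #

#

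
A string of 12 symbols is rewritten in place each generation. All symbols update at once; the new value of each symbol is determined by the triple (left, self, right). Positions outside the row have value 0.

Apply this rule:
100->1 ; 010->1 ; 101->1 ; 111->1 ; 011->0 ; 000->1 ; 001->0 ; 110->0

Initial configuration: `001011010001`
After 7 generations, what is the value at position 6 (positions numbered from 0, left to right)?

0

101100111101
110010011011
001011000100
101100110111
110010001010
001011101111
101101010110
position 6 holds 0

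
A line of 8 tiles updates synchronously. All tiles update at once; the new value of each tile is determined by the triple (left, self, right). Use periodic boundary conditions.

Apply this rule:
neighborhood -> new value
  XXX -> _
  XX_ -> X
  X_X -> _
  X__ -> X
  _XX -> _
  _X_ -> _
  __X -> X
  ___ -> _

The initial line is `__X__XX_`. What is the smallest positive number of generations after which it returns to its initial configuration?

_X_XX_XX
____X__X
X__X_XX_
_XX___X_
X_XX_X_X
X__X____
_XX_X__X
__X__XX_

8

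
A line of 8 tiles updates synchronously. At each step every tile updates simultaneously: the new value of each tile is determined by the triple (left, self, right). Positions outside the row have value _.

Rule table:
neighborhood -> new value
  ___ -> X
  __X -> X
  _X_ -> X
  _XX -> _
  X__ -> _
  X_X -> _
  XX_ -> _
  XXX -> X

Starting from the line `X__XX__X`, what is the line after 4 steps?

X_X___XX
X_X_XX__
X_X____X
X_X_XXXX

X_X_XXXX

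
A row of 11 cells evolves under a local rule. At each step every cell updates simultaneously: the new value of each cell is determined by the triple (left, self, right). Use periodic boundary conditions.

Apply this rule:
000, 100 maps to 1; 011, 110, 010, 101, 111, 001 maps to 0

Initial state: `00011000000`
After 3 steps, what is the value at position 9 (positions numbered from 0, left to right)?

1

step 1: 11000111111
step 2: 00110000000
step 3: 10001111111
position 9 holds 1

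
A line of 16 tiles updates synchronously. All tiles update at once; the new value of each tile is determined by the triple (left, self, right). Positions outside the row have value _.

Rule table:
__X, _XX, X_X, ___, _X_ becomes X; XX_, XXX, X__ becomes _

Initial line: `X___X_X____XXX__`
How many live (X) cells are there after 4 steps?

7

step 1: X_XXXXX_XXXX___X
step 2: XXX____XX____XXX
step 3: X___XXXX__XXXX__
step 4: X_XXX____XX____X
count of X: 7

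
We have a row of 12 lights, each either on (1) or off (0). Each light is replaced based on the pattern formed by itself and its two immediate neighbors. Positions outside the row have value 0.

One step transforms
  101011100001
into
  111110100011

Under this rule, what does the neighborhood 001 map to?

At position 10 the neighborhood is 001; the next row has 1 there.

1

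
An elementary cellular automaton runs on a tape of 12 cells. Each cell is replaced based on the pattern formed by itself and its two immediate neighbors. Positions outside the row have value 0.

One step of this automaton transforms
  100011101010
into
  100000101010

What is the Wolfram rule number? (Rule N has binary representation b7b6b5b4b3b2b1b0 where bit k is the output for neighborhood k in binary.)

position 5: 111 → 0  (bit 7 = 0)
position 6: 110 → 1  (bit 6 = 1)
position 7: 101 → 0  (bit 5 = 0)
position 1: 100 → 0  (bit 4 = 0)
position 4: 011 → 0  (bit 3 = 0)
position 0: 010 → 1  (bit 2 = 1)
position 3: 001 → 0  (bit 1 = 0)
position 2: 000 → 0  (bit 0 = 0)
bits b7..b0 = 01000100 = 68

68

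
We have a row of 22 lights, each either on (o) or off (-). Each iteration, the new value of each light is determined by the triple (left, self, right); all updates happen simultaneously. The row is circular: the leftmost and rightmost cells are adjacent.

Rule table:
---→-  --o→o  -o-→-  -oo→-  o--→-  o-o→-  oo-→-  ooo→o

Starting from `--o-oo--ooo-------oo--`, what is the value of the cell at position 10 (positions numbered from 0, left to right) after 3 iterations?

-

-o-----o-o-------o----
o-----o---------o-----
-----o---------o-----o
position 10 holds -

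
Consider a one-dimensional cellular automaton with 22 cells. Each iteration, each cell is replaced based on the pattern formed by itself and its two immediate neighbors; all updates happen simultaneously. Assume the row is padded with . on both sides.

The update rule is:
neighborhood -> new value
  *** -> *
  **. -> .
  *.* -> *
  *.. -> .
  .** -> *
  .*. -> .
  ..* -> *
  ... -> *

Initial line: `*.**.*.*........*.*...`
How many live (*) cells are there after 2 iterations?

iteration 1: .**.*.*..*******.*..**
iteration 2: **.*.*..*******.*..**.
count of *: 14

14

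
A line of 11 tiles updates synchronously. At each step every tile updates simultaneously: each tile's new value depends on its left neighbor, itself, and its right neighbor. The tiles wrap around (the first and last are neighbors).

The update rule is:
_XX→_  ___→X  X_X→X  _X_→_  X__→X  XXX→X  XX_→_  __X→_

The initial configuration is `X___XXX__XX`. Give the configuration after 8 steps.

_X_X__X__X_

_XX__X_X__X
X__X__X_X__
_X__X__X_X_
__X__X__X_X
X__X__X__X_
_X__X__X__X
X_X__X__X__
_X_X__X__X_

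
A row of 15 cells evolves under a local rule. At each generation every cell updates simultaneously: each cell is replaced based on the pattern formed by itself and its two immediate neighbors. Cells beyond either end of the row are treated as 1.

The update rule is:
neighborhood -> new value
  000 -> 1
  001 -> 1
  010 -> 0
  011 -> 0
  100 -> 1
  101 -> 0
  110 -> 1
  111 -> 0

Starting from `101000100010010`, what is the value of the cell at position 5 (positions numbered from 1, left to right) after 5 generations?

generation 1: 100111011101100
generation 2: 111001000100111
generation 3: 001110111011000
generation 4: 110010001001111
generation 5: 011101110110000
position 5 holds 0

0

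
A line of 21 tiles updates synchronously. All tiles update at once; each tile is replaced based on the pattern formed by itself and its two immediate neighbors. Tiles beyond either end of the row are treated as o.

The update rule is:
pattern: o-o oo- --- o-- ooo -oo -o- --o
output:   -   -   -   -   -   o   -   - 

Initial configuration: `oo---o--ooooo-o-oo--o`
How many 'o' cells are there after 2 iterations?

--------o-------o---o
--------------------o
count of o: 1

1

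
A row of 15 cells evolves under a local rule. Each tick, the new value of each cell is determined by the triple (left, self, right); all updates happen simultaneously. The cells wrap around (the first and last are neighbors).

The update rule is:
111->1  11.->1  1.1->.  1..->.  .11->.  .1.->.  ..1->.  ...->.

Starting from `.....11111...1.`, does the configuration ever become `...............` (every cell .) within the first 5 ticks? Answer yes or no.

yes

......1111.....
.......111.....
........11.....
.........1.....
...............
all cells are . at tick 5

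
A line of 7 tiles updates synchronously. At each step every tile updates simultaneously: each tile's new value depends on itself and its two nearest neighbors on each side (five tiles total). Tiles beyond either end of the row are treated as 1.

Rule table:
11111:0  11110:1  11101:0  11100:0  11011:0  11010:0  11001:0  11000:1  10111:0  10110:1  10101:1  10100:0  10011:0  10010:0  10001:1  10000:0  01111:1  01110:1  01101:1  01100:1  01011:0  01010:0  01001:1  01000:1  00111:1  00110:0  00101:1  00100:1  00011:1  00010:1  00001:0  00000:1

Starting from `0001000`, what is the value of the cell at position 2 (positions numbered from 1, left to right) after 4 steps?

0

step 1: 1111111
step 2: 0000000
step 3: 1011101
step 4: 0001000
position 2 holds 0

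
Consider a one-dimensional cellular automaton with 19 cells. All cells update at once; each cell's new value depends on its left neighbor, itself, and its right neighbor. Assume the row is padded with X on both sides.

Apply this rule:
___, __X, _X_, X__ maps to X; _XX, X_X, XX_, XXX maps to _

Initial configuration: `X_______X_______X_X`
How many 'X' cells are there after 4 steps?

step 1: _XXXXXXXXXXXXXXXX__
step 2: _________________XX
step 3: XXXXXXXXXXXXXXXXX__
step 4: _________________XX
count of X: 2

2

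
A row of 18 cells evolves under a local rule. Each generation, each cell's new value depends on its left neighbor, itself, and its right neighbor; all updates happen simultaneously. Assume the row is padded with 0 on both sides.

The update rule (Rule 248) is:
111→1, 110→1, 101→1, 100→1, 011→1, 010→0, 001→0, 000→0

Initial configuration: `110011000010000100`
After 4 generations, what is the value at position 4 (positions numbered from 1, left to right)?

111011100001000010
111111110000100001
111111111000010000
111111111100001000
position 4 holds 1

1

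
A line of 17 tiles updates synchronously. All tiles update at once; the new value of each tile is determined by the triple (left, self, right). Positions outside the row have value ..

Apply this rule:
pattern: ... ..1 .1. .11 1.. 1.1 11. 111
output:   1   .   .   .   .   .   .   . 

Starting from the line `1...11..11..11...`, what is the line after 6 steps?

..1............11
1...1111111111...
..1............11  (repeats step 1; period 2)
step 6: 1...1111111111...

1...1111111111...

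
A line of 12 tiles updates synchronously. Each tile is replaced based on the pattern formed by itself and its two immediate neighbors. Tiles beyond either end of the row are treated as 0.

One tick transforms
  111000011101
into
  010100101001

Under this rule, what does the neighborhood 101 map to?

0

At position 10 the neighborhood is 101; the next row has 0 there.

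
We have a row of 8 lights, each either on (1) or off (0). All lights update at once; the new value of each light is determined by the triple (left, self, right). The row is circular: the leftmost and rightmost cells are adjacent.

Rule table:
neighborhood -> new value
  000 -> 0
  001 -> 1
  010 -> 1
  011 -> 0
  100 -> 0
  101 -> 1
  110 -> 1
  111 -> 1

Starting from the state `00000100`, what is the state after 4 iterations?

01011100

00001100
00010100
00111100
01011100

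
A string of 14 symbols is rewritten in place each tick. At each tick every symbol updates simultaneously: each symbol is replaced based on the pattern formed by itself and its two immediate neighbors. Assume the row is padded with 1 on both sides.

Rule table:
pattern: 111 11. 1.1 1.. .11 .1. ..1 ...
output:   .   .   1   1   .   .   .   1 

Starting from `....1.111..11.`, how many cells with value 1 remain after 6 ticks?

6

111..1...1...1
...1..11..11..
11..1...1...1.
..1..11..11..1
1..1...1...1..
.1..11..11..1.
count of 1: 6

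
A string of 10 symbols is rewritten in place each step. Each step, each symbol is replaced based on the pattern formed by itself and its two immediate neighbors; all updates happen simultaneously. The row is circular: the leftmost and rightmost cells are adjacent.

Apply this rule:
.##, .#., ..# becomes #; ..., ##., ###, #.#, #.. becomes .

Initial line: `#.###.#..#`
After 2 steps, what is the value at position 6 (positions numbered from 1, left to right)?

..#...#.##
.##..##.#.
position 6 holds #

#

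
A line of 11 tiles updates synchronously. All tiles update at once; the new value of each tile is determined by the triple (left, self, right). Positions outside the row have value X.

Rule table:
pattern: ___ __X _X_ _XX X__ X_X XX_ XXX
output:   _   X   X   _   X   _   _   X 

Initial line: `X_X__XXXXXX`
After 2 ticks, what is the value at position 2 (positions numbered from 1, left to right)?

X

__XXX_XXXXX
XX_X___XXXX
position 2 holds X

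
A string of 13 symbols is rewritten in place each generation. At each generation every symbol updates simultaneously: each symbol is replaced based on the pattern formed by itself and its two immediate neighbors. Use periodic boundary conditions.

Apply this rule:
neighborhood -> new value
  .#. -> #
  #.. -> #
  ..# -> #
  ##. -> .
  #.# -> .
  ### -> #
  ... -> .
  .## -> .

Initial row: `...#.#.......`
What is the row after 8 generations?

..##.##......
.#.....#.....
###...###....
.#.#.#.#.#..#
.#.#.#.#.####
.#.#.#.#..##.
##.#.#.###..#
#..#.#..#.##.

#..#.#..#.##.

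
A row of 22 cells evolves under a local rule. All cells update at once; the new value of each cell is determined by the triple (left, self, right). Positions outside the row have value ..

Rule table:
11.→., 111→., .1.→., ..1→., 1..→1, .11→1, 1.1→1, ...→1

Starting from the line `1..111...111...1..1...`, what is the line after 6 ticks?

1..1..1.1.1.1.1.1.1.1.

.1.1..11.1..11..1..111
..1.1.1.1.1.1.1..1.1..
1..1.1.1.1.1.1.1..1.11
.1..1.1.1.1.1.1.1..11.
..1..1.1.1.1.1.1.1.1.1
1..1..1.1.1.1.1.1.1.1.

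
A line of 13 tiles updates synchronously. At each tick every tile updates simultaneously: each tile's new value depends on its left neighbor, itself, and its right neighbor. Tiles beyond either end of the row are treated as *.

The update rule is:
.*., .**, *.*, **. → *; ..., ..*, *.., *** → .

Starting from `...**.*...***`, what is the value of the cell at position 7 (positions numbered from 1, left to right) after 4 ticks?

*

...****...*..
...*..*...*..
...*..*...*..  (fixed point — unchanged through tick 4)
position 7 holds *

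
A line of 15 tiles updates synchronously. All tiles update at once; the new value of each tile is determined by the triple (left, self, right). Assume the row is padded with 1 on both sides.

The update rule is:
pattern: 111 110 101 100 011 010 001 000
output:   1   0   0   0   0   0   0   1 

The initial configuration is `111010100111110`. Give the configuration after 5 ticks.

000000000010010

tick 1: 110000000011100
tick 2: 100111111001000
tick 3: 000011110000010
tick 4: 011001100111000
tick 5: 000000000010010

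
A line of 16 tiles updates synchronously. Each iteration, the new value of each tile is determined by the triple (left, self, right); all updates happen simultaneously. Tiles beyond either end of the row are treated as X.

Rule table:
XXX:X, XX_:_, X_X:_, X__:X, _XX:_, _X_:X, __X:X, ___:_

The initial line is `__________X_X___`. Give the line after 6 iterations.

___XXX__X_______

X________XX_XX_X
_X______X_______
_XX____XXX_____X
___X__X_X_X___X_
X_XXXXX_X_XX_XX_
___XXX__X_______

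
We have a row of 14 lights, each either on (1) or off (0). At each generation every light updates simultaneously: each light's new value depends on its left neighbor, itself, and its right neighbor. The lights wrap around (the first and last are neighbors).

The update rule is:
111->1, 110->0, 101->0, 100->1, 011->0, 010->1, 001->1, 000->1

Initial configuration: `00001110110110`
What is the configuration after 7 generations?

11101011110101

generation 1: 11110100000001
generation 2: 11100111111110
generation 3: 01011011111100
generation 4: 11000001111011
generation 5: 10111110110001
generation 6: 00011100001110
generation 7: 11101011110101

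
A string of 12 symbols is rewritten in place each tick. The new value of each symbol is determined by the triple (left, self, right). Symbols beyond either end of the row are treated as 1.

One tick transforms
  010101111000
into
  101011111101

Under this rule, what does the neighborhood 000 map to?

At position 10 the neighborhood is 000; the next row has 0 there.

0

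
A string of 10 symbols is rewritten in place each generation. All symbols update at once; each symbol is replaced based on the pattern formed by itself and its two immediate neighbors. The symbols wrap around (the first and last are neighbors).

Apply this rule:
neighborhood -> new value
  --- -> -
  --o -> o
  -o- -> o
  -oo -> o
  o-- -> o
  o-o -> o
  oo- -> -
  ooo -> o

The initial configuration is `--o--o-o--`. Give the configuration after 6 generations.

oooo-ooooo

-oooooooo-
oooooooo-o
ooooooo-oo
oooooo-ooo
ooooo-oooo
oooo-ooooo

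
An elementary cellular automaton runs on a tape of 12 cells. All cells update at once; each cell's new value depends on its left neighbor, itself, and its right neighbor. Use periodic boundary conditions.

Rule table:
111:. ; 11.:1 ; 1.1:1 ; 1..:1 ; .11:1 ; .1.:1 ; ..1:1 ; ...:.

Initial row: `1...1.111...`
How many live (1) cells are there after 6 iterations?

11.1111.11.1
.111..111111
11.1111....1
.111..11..11
11.111111111
.111........
count of 1: 3

3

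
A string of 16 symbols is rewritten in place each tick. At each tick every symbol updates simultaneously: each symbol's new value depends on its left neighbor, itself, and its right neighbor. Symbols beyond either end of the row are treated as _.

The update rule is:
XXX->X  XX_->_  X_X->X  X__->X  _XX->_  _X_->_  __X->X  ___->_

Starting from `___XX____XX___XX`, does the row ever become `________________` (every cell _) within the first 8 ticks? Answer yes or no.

no

tick 1: __X__X__X__X_X__
tick 2: _X_XX_XX_XX_X_X_
tick 3: X_X__X__X__X_X_X
tick 4: _X_XX_XX_XX_X_X_  (repeats tick 2; period 2)
tick 8: _X_XX_XX_XX_X_X_
tick 8 is _X_XX_XX_XX_X_X_, still not uniform _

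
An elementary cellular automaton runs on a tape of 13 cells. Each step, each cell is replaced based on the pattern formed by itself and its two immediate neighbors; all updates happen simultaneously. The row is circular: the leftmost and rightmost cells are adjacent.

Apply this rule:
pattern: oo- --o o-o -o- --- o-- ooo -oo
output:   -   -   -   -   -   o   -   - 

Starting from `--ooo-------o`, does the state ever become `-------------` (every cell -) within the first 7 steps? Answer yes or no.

o----o-------
-o----o------
--o----o-----
---o----o----
----o----o---
-----o----o--
------o----o-
step 7 is ------o----o-, still not uniform -

no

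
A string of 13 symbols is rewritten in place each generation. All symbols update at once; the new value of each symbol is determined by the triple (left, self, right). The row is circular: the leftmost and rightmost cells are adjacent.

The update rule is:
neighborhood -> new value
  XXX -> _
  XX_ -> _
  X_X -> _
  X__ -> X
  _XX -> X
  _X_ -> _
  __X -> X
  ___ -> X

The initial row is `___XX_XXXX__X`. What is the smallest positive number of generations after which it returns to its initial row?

13

generation 1: XXXX__X___XX_
generation 2: X___XX_XXXX__
generation 3: _XXXX__X___XX
generation 4: _X___XX_XXXX_
generation 5: X_XXXX__X___X
generation 6: __X___XX_XXXX
generation 7: XX_XXXX__X___
generation 8: X__X___XX_XXX
generation 9: _XX_XXXX__X__
generation 10: XX__X___XX_XX
generation 11: __XX_XXXX__X_
generation 12: XXX__X___XX_X
generation 13: ___XX_XXXX__X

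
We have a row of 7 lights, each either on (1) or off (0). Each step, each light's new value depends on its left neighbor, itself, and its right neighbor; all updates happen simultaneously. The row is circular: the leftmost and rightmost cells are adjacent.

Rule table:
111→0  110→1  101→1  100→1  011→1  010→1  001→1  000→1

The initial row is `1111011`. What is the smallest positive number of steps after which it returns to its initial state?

2

step 1: 0001110
step 2: 1111011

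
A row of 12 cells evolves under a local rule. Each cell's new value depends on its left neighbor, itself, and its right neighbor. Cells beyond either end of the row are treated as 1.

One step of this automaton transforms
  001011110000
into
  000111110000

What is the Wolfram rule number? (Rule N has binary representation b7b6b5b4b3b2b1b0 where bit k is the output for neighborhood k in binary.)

position 5: 111 → 1  (bit 7 = 1)
position 7: 110 → 1  (bit 6 = 1)
position 3: 101 → 1  (bit 5 = 1)
position 0: 100 → 0  (bit 4 = 0)
position 4: 011 → 1  (bit 3 = 1)
position 2: 010 → 0  (bit 2 = 0)
position 1: 001 → 0  (bit 1 = 0)
position 9: 000 → 0  (bit 0 = 0)
bits b7..b0 = 11101000 = 232

232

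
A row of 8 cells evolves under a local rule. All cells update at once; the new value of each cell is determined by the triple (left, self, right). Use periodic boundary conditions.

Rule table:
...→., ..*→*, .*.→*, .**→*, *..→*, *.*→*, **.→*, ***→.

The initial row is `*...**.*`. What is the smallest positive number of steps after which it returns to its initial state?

6

**.*****
.***....
**.**...
******.*
.....***
*...**.*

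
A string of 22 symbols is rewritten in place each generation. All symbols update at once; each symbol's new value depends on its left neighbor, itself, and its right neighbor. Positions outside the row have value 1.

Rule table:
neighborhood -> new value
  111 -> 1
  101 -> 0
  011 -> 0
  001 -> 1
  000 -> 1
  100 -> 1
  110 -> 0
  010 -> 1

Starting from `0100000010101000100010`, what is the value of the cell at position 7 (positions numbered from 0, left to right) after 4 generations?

generation 1: 0111111110101111111110
generation 2: 0011111100100111111100
generation 3: 1101111011111011111011
generation 4: 1000110001110001110001
position 7 holds 0

0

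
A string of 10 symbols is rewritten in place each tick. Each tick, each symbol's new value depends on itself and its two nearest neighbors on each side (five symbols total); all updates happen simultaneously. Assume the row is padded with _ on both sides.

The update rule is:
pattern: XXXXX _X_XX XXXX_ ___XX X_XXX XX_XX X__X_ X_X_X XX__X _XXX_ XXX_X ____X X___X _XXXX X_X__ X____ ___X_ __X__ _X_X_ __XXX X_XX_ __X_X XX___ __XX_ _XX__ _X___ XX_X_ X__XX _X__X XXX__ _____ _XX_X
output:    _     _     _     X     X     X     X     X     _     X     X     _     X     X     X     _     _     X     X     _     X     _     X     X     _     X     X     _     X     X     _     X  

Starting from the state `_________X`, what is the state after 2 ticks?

_________X

_________X  (fixed point — unchanged through tick 2)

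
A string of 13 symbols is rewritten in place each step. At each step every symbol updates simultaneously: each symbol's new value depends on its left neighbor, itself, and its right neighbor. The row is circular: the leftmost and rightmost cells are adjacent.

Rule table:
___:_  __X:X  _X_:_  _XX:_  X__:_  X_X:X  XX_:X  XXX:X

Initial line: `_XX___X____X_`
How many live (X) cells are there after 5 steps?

4

X_X__X____X__
_X__X____X__X
X__X____X__X_
__X____X__X_X
_X____X__X_X_
count of X: 4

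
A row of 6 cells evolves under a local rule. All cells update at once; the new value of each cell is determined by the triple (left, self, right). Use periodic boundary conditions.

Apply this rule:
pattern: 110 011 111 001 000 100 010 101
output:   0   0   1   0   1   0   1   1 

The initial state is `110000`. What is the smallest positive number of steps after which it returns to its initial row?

2

000110
110000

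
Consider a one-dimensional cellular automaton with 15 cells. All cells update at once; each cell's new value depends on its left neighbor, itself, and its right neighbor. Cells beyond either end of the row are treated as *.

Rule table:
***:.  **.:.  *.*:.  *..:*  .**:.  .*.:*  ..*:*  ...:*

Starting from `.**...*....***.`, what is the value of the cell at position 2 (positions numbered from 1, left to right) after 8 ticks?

*

...********....
***........****
...********....  (repeats tick 1; period 2)
tick 8: ***........****
position 2 holds *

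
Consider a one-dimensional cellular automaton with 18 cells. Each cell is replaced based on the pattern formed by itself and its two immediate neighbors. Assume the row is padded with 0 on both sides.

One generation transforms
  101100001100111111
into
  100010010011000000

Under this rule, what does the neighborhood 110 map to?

0

At position 3 the neighborhood is 110; the next row has 0 there.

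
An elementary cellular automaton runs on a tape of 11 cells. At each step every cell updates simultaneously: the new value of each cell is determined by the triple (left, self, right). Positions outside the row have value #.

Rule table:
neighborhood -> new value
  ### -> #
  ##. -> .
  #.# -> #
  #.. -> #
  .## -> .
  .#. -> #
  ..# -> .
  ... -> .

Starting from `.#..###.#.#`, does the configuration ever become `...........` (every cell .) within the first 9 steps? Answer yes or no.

###..#.###.
##.#.##.#.#
#.###..###.
.#.#.#..#.#
#######.##.
######.#..#
#####.###..
####.#.#.#.
###.#######
step 9 is ###.#######, still not uniform .

no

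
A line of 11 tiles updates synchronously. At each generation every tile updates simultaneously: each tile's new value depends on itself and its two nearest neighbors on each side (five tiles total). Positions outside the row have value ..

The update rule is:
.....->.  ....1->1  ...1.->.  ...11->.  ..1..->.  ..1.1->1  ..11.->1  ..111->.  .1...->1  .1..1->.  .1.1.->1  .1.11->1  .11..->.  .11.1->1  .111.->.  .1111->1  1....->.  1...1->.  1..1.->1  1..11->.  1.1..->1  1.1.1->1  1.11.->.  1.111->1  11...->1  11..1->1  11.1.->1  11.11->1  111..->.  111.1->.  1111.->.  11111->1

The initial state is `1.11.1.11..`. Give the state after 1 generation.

11.1111..1.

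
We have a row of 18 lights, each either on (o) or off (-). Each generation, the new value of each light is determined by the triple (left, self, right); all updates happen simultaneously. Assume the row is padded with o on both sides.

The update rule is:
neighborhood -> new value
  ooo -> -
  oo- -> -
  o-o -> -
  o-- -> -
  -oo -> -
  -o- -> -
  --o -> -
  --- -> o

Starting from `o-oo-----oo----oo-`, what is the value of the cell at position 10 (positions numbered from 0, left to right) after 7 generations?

-

-----ooo----oo----
-ooo-----oo----oo-
-----ooo----oo----  (repeats generation 1; period 2)
generation 7: -----ooo----oo----
position 10 holds -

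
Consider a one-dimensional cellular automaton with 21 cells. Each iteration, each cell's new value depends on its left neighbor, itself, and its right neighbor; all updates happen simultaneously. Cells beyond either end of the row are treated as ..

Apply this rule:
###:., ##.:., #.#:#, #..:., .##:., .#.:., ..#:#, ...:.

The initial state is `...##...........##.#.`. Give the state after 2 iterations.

iteration 1: ..#............#..#..
iteration 2: .#............#..#...

.#............#..#...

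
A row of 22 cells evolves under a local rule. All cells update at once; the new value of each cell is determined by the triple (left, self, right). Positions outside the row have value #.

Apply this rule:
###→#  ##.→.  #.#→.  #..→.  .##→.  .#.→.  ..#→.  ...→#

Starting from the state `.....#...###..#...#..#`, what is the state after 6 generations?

.###...#..#.....#.....
..#..#......###...###.
.......####..#..#..#..
.#####..##............
..###......##########.
...#..####..########..

...#..####..########..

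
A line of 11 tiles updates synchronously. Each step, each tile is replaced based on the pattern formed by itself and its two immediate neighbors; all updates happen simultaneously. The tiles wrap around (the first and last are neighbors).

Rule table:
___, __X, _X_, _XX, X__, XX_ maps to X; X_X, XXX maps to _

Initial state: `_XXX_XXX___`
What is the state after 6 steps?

_X_X_X_X___

step 1: XX_X_X_XXXX
step 2: _X_X_X_X___
step 3: XX_X_X_XXXX  (repeats step 1; period 2)
step 6: _X_X_X_X___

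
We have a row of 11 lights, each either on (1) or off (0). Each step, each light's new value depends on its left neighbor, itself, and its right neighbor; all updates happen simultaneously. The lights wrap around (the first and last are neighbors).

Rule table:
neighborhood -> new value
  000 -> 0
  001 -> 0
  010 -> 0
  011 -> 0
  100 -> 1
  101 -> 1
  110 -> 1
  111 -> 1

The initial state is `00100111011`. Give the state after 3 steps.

01100100111

10010011101
11001001110
01100100111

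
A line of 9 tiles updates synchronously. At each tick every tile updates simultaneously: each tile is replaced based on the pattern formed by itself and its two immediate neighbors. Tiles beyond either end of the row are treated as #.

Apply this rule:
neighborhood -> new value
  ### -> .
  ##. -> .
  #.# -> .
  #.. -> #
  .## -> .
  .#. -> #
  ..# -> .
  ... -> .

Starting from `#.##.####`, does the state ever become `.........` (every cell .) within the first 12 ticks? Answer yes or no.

yes

.........
all cells are . at tick 1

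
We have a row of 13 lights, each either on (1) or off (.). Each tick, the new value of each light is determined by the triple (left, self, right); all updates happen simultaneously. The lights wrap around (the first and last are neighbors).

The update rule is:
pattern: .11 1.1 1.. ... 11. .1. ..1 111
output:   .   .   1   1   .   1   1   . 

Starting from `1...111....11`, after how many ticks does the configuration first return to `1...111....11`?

2

.111...1111..
1...111....11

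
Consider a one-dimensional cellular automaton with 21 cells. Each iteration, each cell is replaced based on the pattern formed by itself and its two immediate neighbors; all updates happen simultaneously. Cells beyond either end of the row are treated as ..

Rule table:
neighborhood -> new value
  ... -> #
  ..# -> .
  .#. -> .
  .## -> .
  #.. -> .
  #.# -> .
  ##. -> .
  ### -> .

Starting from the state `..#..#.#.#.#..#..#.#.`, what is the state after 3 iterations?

#....................

#....................
..###################
#....................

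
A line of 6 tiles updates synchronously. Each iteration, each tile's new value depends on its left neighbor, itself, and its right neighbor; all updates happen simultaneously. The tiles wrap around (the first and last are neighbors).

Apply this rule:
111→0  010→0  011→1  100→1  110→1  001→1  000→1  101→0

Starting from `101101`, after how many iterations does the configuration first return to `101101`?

1

101101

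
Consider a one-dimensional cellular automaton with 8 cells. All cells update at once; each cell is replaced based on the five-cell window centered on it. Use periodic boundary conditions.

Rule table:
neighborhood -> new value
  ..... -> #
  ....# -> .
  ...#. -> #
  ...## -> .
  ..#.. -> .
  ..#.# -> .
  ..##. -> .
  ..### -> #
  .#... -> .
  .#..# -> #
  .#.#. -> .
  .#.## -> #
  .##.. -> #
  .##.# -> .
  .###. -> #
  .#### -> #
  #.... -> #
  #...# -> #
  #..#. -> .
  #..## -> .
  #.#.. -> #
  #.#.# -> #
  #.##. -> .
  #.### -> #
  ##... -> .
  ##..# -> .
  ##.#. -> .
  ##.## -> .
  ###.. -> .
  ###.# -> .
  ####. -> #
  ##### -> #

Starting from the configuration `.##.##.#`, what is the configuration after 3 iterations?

#......#
#.###...
.###..##

.###..##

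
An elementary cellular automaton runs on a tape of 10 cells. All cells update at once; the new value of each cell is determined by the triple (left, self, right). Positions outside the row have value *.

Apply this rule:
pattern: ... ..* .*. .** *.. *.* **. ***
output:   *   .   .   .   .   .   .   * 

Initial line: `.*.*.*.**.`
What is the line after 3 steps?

..******..

..........
.********.
..******..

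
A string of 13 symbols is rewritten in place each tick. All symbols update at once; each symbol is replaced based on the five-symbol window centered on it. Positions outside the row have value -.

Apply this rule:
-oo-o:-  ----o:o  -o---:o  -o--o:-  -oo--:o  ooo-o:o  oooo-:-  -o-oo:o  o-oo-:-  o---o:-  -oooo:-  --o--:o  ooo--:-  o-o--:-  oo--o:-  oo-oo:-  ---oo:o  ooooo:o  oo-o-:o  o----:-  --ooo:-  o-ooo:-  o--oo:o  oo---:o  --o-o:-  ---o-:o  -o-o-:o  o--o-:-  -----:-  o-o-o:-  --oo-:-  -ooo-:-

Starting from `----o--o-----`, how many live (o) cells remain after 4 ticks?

5

tick 1: --ooo--oo----
tick 2: oo----o-oo---
tick 3: -oo-oo-o-oo--
tick 4: o-----o-o-oo-
count of o: 5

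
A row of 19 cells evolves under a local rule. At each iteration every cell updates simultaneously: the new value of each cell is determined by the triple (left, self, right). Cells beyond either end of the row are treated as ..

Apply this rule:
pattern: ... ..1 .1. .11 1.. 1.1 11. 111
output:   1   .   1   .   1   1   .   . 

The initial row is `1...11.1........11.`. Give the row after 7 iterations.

...111111111...1111

111...111111111...1
...11..........11.1
11...111111111...11
..11..........11...
1...111111111...111
111..........11....
...111111111...1111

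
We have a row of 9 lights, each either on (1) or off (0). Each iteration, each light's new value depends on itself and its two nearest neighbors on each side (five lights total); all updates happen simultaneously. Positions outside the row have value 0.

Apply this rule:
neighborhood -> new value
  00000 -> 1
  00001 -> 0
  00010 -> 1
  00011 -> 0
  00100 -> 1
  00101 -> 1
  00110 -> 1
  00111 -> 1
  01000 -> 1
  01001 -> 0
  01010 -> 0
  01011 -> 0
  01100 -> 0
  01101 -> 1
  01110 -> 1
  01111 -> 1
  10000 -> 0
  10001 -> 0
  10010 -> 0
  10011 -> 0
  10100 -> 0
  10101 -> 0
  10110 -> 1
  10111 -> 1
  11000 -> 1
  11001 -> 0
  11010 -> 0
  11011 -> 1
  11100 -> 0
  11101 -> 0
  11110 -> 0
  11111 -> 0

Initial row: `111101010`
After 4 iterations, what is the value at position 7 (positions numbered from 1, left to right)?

0

iteration 1: 110000001
iteration 2: 101011011
iteration 3: 100011110
iteration 4: 110011001
position 7 holds 0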